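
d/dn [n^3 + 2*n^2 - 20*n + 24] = 3*n^2 + 4*n - 20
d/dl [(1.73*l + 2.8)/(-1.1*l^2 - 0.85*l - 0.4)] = (1.903*l^2 + 6.16*l + 1.688)/(1.21*l^4 + 1.87*l^3 + 1.6025*l^2 + 0.68*l + 0.16)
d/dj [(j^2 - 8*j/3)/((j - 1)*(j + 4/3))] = (27*j^2 - 24*j + 32)/(9*j^4 + 6*j^3 - 23*j^2 - 8*j + 16)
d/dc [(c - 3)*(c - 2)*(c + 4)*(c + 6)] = 4*c^3 + 15*c^2 - 40*c - 60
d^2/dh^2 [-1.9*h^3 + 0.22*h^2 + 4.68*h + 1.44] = 0.44 - 11.4*h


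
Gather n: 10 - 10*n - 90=-10*n - 80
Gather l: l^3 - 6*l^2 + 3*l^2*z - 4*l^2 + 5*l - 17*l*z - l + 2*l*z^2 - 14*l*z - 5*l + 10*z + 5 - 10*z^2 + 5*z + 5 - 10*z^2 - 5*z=l^3 + l^2*(3*z - 10) + l*(2*z^2 - 31*z - 1) - 20*z^2 + 10*z + 10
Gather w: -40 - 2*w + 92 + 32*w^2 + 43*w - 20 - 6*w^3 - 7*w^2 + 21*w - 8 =-6*w^3 + 25*w^2 + 62*w + 24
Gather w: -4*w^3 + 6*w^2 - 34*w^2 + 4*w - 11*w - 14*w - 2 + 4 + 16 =-4*w^3 - 28*w^2 - 21*w + 18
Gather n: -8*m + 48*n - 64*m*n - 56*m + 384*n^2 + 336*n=-64*m + 384*n^2 + n*(384 - 64*m)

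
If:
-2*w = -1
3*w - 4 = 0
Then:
No Solution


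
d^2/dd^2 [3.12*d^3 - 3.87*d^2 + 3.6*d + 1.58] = 18.72*d - 7.74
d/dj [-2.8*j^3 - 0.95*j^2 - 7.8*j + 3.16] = -8.4*j^2 - 1.9*j - 7.8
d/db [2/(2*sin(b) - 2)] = -cos(b)/(sin(b) - 1)^2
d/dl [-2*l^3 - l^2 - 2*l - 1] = -6*l^2 - 2*l - 2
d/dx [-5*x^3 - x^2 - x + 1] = -15*x^2 - 2*x - 1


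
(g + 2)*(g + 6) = g^2 + 8*g + 12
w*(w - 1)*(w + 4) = w^3 + 3*w^2 - 4*w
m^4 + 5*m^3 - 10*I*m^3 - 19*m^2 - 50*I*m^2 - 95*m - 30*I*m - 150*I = (m + 5)*(m - 6*I)*(m - 5*I)*(m + I)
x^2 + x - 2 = (x - 1)*(x + 2)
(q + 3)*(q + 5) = q^2 + 8*q + 15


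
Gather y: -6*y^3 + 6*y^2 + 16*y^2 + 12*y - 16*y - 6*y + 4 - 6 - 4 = -6*y^3 + 22*y^2 - 10*y - 6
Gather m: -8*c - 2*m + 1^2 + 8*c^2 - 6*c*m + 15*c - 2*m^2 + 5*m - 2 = 8*c^2 + 7*c - 2*m^2 + m*(3 - 6*c) - 1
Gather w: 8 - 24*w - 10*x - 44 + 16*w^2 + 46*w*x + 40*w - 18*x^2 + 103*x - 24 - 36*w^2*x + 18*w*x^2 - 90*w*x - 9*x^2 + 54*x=w^2*(16 - 36*x) + w*(18*x^2 - 44*x + 16) - 27*x^2 + 147*x - 60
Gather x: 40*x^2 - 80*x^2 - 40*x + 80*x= -40*x^2 + 40*x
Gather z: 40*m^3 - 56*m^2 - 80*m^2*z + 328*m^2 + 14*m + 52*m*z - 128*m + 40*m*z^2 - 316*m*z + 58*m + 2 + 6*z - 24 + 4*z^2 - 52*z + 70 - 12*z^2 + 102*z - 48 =40*m^3 + 272*m^2 - 56*m + z^2*(40*m - 8) + z*(-80*m^2 - 264*m + 56)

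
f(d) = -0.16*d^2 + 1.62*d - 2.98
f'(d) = 1.62 - 0.32*d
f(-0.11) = -3.16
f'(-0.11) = 1.66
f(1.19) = -1.28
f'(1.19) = 1.24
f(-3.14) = -9.64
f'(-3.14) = 2.62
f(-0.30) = -3.48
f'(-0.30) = 1.72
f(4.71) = 1.10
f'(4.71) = 0.11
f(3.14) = 0.53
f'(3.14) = 0.62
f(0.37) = -2.40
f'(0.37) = 1.50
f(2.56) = 0.12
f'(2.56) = 0.80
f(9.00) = -1.36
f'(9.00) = -1.26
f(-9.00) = -30.52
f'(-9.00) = 4.50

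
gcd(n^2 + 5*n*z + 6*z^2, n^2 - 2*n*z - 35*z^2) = 1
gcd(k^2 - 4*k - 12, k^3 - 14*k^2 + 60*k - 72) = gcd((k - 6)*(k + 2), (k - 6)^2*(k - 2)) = k - 6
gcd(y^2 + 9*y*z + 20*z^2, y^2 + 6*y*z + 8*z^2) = y + 4*z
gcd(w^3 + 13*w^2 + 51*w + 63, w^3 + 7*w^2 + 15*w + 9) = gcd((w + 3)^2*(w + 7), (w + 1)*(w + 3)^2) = w^2 + 6*w + 9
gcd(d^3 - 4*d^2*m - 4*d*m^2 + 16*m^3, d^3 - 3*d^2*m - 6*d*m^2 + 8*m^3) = d^2 - 2*d*m - 8*m^2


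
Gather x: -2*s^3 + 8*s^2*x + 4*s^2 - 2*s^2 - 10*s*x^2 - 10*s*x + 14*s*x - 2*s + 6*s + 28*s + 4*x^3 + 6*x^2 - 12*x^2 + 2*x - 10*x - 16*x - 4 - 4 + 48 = -2*s^3 + 2*s^2 + 32*s + 4*x^3 + x^2*(-10*s - 6) + x*(8*s^2 + 4*s - 24) + 40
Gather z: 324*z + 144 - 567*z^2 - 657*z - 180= -567*z^2 - 333*z - 36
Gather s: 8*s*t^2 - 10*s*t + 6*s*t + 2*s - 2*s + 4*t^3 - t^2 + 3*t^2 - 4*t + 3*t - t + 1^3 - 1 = s*(8*t^2 - 4*t) + 4*t^3 + 2*t^2 - 2*t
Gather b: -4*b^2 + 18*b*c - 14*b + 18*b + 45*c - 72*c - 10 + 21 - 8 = -4*b^2 + b*(18*c + 4) - 27*c + 3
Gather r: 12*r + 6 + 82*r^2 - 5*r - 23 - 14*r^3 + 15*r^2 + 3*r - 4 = -14*r^3 + 97*r^2 + 10*r - 21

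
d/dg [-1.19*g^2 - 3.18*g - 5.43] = -2.38*g - 3.18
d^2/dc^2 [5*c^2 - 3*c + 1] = 10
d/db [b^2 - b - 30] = 2*b - 1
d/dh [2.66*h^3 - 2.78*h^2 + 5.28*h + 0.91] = 7.98*h^2 - 5.56*h + 5.28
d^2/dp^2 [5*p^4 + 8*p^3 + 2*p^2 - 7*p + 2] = 60*p^2 + 48*p + 4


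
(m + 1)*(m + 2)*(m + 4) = m^3 + 7*m^2 + 14*m + 8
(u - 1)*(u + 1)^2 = u^3 + u^2 - u - 1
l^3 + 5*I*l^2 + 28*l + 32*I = (l - 4*I)*(l + I)*(l + 8*I)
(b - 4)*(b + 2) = b^2 - 2*b - 8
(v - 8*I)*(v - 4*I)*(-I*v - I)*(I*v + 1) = v^4 + v^3 - 13*I*v^3 - 44*v^2 - 13*I*v^2 - 44*v + 32*I*v + 32*I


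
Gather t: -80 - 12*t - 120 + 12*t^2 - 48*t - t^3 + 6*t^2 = -t^3 + 18*t^2 - 60*t - 200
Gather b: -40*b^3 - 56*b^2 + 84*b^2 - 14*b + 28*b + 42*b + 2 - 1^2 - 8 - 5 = -40*b^3 + 28*b^2 + 56*b - 12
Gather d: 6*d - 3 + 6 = 6*d + 3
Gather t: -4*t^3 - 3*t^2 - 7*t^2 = -4*t^3 - 10*t^2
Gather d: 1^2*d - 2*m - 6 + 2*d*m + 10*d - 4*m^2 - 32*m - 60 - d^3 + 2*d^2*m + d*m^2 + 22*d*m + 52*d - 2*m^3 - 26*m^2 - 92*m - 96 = -d^3 + 2*d^2*m + d*(m^2 + 24*m + 63) - 2*m^3 - 30*m^2 - 126*m - 162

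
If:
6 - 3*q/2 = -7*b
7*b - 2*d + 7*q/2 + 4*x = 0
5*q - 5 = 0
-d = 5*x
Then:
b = -9/14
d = -5/14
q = 1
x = 1/14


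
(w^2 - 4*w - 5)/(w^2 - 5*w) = (w + 1)/w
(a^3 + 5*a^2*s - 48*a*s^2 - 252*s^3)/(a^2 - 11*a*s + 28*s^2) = (-a^2 - 12*a*s - 36*s^2)/(-a + 4*s)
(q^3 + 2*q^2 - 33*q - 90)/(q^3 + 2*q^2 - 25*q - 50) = (q^2 - 3*q - 18)/(q^2 - 3*q - 10)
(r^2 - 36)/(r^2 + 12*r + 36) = (r - 6)/(r + 6)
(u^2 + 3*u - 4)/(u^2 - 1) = (u + 4)/(u + 1)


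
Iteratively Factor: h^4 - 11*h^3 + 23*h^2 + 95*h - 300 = (h - 5)*(h^3 - 6*h^2 - 7*h + 60) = (h - 5)^2*(h^2 - h - 12) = (h - 5)^2*(h - 4)*(h + 3)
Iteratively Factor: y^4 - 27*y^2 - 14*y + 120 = (y + 3)*(y^3 - 3*y^2 - 18*y + 40) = (y - 2)*(y + 3)*(y^2 - y - 20) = (y - 5)*(y - 2)*(y + 3)*(y + 4)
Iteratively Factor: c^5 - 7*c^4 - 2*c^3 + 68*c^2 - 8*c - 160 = (c - 5)*(c^4 - 2*c^3 - 12*c^2 + 8*c + 32) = (c - 5)*(c + 2)*(c^3 - 4*c^2 - 4*c + 16) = (c - 5)*(c - 4)*(c + 2)*(c^2 - 4) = (c - 5)*(c - 4)*(c + 2)^2*(c - 2)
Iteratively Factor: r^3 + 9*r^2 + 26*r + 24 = (r + 4)*(r^2 + 5*r + 6) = (r + 3)*(r + 4)*(r + 2)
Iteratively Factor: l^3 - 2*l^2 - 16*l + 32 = (l - 4)*(l^2 + 2*l - 8) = (l - 4)*(l - 2)*(l + 4)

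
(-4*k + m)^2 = 16*k^2 - 8*k*m + m^2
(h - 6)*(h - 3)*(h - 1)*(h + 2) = h^4 - 8*h^3 + 7*h^2 + 36*h - 36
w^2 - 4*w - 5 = (w - 5)*(w + 1)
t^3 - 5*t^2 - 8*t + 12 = (t - 6)*(t - 1)*(t + 2)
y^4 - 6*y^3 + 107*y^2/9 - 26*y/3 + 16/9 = (y - 8/3)*(y - 2)*(y - 1)*(y - 1/3)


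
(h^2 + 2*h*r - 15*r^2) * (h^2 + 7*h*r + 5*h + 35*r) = h^4 + 9*h^3*r + 5*h^3 - h^2*r^2 + 45*h^2*r - 105*h*r^3 - 5*h*r^2 - 525*r^3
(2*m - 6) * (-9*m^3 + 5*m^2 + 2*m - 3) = -18*m^4 + 64*m^3 - 26*m^2 - 18*m + 18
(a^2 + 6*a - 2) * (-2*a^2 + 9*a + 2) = -2*a^4 - 3*a^3 + 60*a^2 - 6*a - 4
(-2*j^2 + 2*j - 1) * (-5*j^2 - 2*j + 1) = 10*j^4 - 6*j^3 - j^2 + 4*j - 1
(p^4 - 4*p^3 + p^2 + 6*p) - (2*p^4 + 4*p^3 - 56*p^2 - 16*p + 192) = -p^4 - 8*p^3 + 57*p^2 + 22*p - 192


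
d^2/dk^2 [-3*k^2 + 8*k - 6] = -6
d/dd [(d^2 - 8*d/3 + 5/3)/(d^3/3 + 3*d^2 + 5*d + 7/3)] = (-3*d^3 + 19*d^2 + 83*d - 131)/(d^5 + 17*d^4 + 94*d^3 + 190*d^2 + 161*d + 49)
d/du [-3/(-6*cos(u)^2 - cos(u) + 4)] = 3*(12*cos(u) + 1)*sin(u)/(6*cos(u)^2 + cos(u) - 4)^2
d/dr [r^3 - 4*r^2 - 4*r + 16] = 3*r^2 - 8*r - 4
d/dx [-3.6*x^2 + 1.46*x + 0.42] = 1.46 - 7.2*x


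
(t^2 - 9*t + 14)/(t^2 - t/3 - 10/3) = 3*(t - 7)/(3*t + 5)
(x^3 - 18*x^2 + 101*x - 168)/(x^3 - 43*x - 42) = (x^2 - 11*x + 24)/(x^2 + 7*x + 6)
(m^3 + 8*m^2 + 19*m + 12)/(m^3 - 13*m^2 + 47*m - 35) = (m^3 + 8*m^2 + 19*m + 12)/(m^3 - 13*m^2 + 47*m - 35)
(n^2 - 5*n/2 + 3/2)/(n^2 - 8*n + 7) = (n - 3/2)/(n - 7)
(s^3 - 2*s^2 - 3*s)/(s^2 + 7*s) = (s^2 - 2*s - 3)/(s + 7)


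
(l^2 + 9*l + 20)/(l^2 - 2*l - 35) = (l + 4)/(l - 7)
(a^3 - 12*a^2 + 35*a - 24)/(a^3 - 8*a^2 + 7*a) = (a^2 - 11*a + 24)/(a*(a - 7))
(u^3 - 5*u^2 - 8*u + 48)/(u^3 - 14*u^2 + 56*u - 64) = (u^2 - u - 12)/(u^2 - 10*u + 16)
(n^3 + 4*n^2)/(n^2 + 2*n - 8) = n^2/(n - 2)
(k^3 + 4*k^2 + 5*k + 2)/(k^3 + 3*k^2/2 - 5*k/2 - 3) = 2*(k + 1)/(2*k - 3)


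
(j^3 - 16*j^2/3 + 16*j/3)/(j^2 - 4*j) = j - 4/3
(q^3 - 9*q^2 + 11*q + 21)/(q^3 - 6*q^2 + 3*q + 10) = (q^2 - 10*q + 21)/(q^2 - 7*q + 10)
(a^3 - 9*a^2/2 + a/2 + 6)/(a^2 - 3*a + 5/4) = 2*(2*a^3 - 9*a^2 + a + 12)/(4*a^2 - 12*a + 5)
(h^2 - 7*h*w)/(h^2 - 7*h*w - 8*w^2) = h*(-h + 7*w)/(-h^2 + 7*h*w + 8*w^2)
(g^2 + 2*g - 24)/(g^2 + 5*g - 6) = (g - 4)/(g - 1)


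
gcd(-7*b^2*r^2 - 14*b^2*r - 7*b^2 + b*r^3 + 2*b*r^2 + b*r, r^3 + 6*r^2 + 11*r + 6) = r + 1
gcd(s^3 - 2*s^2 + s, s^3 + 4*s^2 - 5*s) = s^2 - s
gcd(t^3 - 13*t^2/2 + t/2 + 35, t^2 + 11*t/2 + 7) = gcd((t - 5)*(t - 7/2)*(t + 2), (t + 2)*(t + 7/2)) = t + 2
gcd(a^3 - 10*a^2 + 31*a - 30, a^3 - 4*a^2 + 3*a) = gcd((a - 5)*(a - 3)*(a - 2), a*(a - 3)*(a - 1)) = a - 3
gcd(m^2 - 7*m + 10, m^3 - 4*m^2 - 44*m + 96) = m - 2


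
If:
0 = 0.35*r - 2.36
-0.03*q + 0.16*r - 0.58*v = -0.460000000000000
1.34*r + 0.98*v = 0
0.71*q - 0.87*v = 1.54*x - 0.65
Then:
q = 229.55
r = 6.74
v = -9.22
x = 111.46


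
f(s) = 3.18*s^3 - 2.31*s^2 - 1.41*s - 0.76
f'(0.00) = -1.41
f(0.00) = -0.76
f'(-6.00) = 369.75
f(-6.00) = -762.34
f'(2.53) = 47.97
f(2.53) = 32.38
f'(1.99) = 27.18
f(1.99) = 12.35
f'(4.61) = 180.04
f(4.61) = 255.20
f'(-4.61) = 222.63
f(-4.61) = -354.90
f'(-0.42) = 2.21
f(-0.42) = -0.81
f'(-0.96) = 11.82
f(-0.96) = -4.35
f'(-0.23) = 0.16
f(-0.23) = -0.60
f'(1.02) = 3.80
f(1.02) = -1.23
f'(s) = 9.54*s^2 - 4.62*s - 1.41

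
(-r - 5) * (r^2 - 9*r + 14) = -r^3 + 4*r^2 + 31*r - 70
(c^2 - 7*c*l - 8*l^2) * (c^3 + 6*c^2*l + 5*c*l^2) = c^5 - c^4*l - 45*c^3*l^2 - 83*c^2*l^3 - 40*c*l^4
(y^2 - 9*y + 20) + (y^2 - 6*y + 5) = 2*y^2 - 15*y + 25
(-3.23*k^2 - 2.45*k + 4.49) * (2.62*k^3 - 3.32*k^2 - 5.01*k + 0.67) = -8.4626*k^5 + 4.3046*k^4 + 36.0801*k^3 - 4.7964*k^2 - 24.1364*k + 3.0083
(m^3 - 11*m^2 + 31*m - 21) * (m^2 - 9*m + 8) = m^5 - 20*m^4 + 138*m^3 - 388*m^2 + 437*m - 168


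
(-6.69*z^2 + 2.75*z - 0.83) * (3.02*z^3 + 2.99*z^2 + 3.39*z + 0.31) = -20.2038*z^5 - 11.6981*z^4 - 16.9632*z^3 + 4.7669*z^2 - 1.9612*z - 0.2573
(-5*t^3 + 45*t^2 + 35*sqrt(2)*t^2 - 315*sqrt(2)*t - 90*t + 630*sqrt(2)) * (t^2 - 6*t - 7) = -5*t^5 + 35*sqrt(2)*t^4 + 75*t^4 - 525*sqrt(2)*t^3 - 325*t^3 + 225*t^2 + 2275*sqrt(2)*t^2 - 1575*sqrt(2)*t + 630*t - 4410*sqrt(2)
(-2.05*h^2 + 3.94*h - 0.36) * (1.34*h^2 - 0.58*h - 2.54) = -2.747*h^4 + 6.4686*h^3 + 2.4394*h^2 - 9.7988*h + 0.9144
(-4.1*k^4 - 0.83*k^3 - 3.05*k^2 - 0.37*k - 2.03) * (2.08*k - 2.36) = -8.528*k^5 + 7.9496*k^4 - 4.3852*k^3 + 6.4284*k^2 - 3.3492*k + 4.7908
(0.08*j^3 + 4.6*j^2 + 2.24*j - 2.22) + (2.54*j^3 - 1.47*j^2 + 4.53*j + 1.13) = 2.62*j^3 + 3.13*j^2 + 6.77*j - 1.09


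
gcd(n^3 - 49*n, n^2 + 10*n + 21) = n + 7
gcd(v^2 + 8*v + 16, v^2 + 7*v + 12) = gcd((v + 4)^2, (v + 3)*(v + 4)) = v + 4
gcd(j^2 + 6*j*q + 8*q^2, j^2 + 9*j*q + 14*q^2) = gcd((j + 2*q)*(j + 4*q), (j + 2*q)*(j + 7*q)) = j + 2*q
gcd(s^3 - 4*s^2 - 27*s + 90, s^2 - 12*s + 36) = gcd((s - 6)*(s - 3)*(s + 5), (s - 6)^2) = s - 6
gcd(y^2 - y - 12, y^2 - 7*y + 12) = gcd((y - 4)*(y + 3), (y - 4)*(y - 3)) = y - 4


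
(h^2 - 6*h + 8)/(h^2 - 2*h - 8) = (h - 2)/(h + 2)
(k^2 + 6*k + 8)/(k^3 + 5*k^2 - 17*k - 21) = (k^2 + 6*k + 8)/(k^3 + 5*k^2 - 17*k - 21)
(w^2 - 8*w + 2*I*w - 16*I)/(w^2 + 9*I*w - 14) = (w - 8)/(w + 7*I)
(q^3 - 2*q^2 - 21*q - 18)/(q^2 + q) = q - 3 - 18/q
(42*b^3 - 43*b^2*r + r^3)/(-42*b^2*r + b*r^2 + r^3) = (-b + r)/r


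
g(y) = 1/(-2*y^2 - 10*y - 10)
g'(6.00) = 0.00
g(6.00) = -0.00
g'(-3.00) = -0.50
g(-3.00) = 0.50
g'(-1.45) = 48.26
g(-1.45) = 3.39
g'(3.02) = 0.01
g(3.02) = -0.02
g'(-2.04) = 0.43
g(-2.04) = 0.48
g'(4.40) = 0.00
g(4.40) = -0.01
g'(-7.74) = -0.01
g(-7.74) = -0.02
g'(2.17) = 0.01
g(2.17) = -0.02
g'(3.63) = 0.00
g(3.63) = -0.01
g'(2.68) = 0.01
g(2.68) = -0.02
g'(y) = (4*y + 10)/(-2*y^2 - 10*y - 10)^2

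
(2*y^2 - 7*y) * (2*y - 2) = 4*y^3 - 18*y^2 + 14*y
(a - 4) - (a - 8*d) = 8*d - 4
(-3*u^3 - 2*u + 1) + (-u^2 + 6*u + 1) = -3*u^3 - u^2 + 4*u + 2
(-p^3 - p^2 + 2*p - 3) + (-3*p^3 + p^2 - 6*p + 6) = -4*p^3 - 4*p + 3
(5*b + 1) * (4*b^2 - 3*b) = 20*b^3 - 11*b^2 - 3*b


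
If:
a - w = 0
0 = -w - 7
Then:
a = -7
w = -7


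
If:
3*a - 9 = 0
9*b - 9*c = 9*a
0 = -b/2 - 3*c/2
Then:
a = 3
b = 9/4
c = -3/4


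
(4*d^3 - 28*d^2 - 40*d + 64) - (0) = 4*d^3 - 28*d^2 - 40*d + 64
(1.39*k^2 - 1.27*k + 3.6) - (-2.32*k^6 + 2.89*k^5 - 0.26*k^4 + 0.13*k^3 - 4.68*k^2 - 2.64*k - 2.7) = 2.32*k^6 - 2.89*k^5 + 0.26*k^4 - 0.13*k^3 + 6.07*k^2 + 1.37*k + 6.3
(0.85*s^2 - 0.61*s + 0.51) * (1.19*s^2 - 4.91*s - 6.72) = 1.0115*s^4 - 4.8994*s^3 - 2.11*s^2 + 1.5951*s - 3.4272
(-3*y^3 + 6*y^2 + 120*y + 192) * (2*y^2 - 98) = -6*y^5 + 12*y^4 + 534*y^3 - 204*y^2 - 11760*y - 18816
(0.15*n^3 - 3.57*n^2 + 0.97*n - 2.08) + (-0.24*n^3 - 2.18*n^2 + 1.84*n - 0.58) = -0.09*n^3 - 5.75*n^2 + 2.81*n - 2.66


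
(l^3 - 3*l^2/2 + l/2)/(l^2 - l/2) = l - 1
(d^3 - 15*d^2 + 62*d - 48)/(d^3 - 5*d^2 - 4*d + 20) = (d^3 - 15*d^2 + 62*d - 48)/(d^3 - 5*d^2 - 4*d + 20)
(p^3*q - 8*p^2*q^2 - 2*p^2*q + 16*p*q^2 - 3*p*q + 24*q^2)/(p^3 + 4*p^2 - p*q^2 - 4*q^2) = q*(p^3 - 8*p^2*q - 2*p^2 + 16*p*q - 3*p + 24*q)/(p^3 + 4*p^2 - p*q^2 - 4*q^2)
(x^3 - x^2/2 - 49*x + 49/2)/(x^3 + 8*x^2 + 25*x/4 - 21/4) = 2*(x - 7)/(2*x + 3)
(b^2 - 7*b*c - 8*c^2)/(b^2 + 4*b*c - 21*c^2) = (b^2 - 7*b*c - 8*c^2)/(b^2 + 4*b*c - 21*c^2)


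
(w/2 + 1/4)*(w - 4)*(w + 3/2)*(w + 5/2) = w^4/2 + w^3/4 - 49*w^2/8 - 169*w/16 - 15/4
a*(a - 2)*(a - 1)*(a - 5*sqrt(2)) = a^4 - 5*sqrt(2)*a^3 - 3*a^3 + 2*a^2 + 15*sqrt(2)*a^2 - 10*sqrt(2)*a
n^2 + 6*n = n*(n + 6)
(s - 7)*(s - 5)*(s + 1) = s^3 - 11*s^2 + 23*s + 35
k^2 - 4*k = k*(k - 4)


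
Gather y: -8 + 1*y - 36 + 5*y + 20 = 6*y - 24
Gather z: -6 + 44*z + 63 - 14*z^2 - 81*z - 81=-14*z^2 - 37*z - 24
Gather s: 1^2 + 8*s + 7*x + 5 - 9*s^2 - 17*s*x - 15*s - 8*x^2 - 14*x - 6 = -9*s^2 + s*(-17*x - 7) - 8*x^2 - 7*x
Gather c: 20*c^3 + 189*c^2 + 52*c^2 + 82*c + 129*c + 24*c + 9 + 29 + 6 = 20*c^3 + 241*c^2 + 235*c + 44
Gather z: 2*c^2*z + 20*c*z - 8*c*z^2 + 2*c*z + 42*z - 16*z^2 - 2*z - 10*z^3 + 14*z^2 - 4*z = -10*z^3 + z^2*(-8*c - 2) + z*(2*c^2 + 22*c + 36)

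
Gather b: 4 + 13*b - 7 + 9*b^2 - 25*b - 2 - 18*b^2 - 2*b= -9*b^2 - 14*b - 5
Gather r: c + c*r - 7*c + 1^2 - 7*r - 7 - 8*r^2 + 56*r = -6*c - 8*r^2 + r*(c + 49) - 6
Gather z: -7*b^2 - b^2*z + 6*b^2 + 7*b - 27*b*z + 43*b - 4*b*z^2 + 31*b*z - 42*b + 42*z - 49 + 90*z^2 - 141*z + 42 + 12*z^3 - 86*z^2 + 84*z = -b^2 + 8*b + 12*z^3 + z^2*(4 - 4*b) + z*(-b^2 + 4*b - 15) - 7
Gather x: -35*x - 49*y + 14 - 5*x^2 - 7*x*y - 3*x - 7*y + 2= -5*x^2 + x*(-7*y - 38) - 56*y + 16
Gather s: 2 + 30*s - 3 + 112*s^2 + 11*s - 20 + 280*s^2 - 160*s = 392*s^2 - 119*s - 21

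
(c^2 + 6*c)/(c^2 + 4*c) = (c + 6)/(c + 4)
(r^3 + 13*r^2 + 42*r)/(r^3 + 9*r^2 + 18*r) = (r + 7)/(r + 3)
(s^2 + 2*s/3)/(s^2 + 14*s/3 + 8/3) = s/(s + 4)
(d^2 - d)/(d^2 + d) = (d - 1)/(d + 1)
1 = 1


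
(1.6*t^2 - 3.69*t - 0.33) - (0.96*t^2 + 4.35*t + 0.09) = 0.64*t^2 - 8.04*t - 0.42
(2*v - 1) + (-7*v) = -5*v - 1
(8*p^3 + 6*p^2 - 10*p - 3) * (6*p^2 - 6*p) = 48*p^5 - 12*p^4 - 96*p^3 + 42*p^2 + 18*p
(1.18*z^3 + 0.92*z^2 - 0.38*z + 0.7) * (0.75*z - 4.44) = 0.885*z^4 - 4.5492*z^3 - 4.3698*z^2 + 2.2122*z - 3.108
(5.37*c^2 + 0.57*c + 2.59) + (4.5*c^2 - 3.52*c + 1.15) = 9.87*c^2 - 2.95*c + 3.74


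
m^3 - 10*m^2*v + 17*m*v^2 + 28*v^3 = (m - 7*v)*(m - 4*v)*(m + v)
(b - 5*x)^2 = b^2 - 10*b*x + 25*x^2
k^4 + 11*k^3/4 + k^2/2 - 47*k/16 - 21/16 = (k - 1)*(k + 1/2)*(k + 3/2)*(k + 7/4)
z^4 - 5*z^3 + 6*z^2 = z^2*(z - 3)*(z - 2)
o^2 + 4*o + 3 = (o + 1)*(o + 3)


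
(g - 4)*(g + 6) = g^2 + 2*g - 24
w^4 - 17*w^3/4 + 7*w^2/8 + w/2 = w*(w - 4)*(w - 1/2)*(w + 1/4)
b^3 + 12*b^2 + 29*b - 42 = (b - 1)*(b + 6)*(b + 7)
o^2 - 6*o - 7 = (o - 7)*(o + 1)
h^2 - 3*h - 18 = (h - 6)*(h + 3)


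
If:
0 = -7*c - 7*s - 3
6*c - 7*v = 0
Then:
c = 7*v/6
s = -7*v/6 - 3/7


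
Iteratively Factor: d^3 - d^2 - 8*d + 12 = (d - 2)*(d^2 + d - 6) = (d - 2)^2*(d + 3)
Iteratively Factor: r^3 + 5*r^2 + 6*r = (r + 3)*(r^2 + 2*r) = (r + 2)*(r + 3)*(r)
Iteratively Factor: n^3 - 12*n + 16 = (n - 2)*(n^2 + 2*n - 8) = (n - 2)*(n + 4)*(n - 2)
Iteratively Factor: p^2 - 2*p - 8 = (p - 4)*(p + 2)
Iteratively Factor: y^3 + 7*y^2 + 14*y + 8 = (y + 1)*(y^2 + 6*y + 8) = (y + 1)*(y + 4)*(y + 2)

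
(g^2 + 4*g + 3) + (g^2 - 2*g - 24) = 2*g^2 + 2*g - 21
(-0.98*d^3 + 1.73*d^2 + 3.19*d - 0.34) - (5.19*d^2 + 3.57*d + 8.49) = -0.98*d^3 - 3.46*d^2 - 0.38*d - 8.83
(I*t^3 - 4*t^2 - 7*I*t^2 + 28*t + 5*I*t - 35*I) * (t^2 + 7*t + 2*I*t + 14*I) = I*t^5 - 6*t^4 - 52*I*t^3 + 284*t^2 + 147*I*t + 490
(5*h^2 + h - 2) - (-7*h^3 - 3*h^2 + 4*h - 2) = 7*h^3 + 8*h^2 - 3*h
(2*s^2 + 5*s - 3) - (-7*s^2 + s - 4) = 9*s^2 + 4*s + 1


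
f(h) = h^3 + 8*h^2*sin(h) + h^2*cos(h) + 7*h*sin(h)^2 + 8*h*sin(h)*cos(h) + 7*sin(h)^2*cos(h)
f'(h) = -h^2*sin(h) + 8*h^2*cos(h) + 3*h^2 - 8*h*sin(h)^2 + 14*h*sin(h)*cos(h) + 16*h*sin(h) + 8*h*cos(h)^2 + 2*h*cos(h) - 7*sin(h)^3 + 7*sin(h)^2 + 14*sin(h)*cos(h)^2 + 8*sin(h)*cos(h)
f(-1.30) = -18.80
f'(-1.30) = 53.00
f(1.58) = 34.77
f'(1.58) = 17.15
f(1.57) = 34.60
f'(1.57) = 17.53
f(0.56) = 6.57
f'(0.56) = 23.95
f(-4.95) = 34.76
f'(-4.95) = 38.66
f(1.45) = 32.22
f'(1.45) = 22.00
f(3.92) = -10.27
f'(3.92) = -47.50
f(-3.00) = -49.98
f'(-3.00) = -59.87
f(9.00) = 904.83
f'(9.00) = -335.13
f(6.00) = 161.02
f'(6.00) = 392.20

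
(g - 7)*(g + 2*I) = g^2 - 7*g + 2*I*g - 14*I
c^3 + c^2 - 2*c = c*(c - 1)*(c + 2)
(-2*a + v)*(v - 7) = -2*a*v + 14*a + v^2 - 7*v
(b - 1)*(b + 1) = b^2 - 1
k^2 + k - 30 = (k - 5)*(k + 6)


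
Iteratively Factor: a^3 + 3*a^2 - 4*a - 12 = (a - 2)*(a^2 + 5*a + 6) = (a - 2)*(a + 3)*(a + 2)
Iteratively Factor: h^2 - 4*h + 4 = (h - 2)*(h - 2)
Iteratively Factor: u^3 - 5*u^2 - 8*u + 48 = (u - 4)*(u^2 - u - 12) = (u - 4)^2*(u + 3)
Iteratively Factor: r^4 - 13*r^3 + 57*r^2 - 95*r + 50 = (r - 5)*(r^3 - 8*r^2 + 17*r - 10) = (r - 5)*(r - 2)*(r^2 - 6*r + 5) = (r - 5)*(r - 2)*(r - 1)*(r - 5)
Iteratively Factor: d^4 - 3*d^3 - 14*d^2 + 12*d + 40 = (d - 2)*(d^3 - d^2 - 16*d - 20) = (d - 2)*(d + 2)*(d^2 - 3*d - 10) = (d - 2)*(d + 2)^2*(d - 5)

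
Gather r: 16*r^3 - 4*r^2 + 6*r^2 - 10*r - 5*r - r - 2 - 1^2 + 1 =16*r^3 + 2*r^2 - 16*r - 2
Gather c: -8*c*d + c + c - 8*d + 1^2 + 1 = c*(2 - 8*d) - 8*d + 2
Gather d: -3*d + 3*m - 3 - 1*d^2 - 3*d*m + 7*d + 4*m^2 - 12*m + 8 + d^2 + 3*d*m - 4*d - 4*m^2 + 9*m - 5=0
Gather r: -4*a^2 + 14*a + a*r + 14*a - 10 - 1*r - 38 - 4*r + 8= -4*a^2 + 28*a + r*(a - 5) - 40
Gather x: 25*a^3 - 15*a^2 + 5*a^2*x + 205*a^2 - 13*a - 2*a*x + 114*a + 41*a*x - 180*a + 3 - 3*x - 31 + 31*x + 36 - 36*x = 25*a^3 + 190*a^2 - 79*a + x*(5*a^2 + 39*a - 8) + 8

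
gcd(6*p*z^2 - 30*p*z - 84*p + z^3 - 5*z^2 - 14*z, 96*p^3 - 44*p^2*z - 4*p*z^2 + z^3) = 6*p + z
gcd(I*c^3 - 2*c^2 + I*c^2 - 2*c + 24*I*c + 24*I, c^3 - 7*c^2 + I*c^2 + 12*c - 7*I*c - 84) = 1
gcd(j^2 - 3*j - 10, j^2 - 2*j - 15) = j - 5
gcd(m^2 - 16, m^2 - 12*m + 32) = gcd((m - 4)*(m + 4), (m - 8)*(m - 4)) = m - 4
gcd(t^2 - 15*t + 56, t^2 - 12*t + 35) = t - 7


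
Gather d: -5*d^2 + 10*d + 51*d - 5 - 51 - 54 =-5*d^2 + 61*d - 110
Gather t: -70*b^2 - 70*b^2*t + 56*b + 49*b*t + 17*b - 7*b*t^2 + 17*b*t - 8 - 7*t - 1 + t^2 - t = -70*b^2 + 73*b + t^2*(1 - 7*b) + t*(-70*b^2 + 66*b - 8) - 9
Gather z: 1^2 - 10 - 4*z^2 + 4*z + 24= -4*z^2 + 4*z + 15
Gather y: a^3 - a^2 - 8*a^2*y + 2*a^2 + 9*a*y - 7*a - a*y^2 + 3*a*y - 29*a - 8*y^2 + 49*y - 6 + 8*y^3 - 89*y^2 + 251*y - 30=a^3 + a^2 - 36*a + 8*y^3 + y^2*(-a - 97) + y*(-8*a^2 + 12*a + 300) - 36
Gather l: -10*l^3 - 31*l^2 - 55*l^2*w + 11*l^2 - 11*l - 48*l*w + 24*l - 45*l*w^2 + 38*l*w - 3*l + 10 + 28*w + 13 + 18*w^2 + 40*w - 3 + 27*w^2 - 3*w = -10*l^3 + l^2*(-55*w - 20) + l*(-45*w^2 - 10*w + 10) + 45*w^2 + 65*w + 20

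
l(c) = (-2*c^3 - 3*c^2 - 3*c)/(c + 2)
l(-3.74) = -42.46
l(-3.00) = -36.00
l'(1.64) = -6.31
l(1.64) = -5.99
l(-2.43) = -42.50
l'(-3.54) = 10.94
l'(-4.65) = 18.18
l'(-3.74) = 12.66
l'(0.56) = -2.77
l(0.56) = -1.16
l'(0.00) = -1.50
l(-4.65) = -56.67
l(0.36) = -0.66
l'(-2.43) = -43.36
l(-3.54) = -40.10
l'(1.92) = -7.33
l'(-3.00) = 3.00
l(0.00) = 0.00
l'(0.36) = -2.24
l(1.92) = -7.90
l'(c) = (-6*c^2 - 6*c - 3)/(c + 2) - (-2*c^3 - 3*c^2 - 3*c)/(c + 2)^2 = (-4*c^3 - 15*c^2 - 12*c - 6)/(c^2 + 4*c + 4)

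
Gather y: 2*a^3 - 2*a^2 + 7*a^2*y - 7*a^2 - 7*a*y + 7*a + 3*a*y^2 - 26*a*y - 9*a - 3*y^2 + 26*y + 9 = 2*a^3 - 9*a^2 - 2*a + y^2*(3*a - 3) + y*(7*a^2 - 33*a + 26) + 9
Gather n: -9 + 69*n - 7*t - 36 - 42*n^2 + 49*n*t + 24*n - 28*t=-42*n^2 + n*(49*t + 93) - 35*t - 45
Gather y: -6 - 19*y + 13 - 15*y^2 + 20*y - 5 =-15*y^2 + y + 2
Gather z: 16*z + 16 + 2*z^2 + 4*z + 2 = 2*z^2 + 20*z + 18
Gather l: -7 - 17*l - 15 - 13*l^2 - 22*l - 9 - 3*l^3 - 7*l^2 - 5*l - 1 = -3*l^3 - 20*l^2 - 44*l - 32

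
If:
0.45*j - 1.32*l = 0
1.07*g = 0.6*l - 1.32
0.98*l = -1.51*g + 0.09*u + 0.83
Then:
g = 0.0276271359869027*u - 0.407039803540366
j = 0.144520618029264*u + 4.32406289436884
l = 0.0492683925099765*u + 1.47411235035301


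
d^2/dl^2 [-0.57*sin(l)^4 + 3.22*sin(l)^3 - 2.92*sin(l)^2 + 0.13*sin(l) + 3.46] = 9.12*sin(l)^4 - 28.98*sin(l)^3 + 4.84*sin(l)^2 + 19.19*sin(l) - 5.84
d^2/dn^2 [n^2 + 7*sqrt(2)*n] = 2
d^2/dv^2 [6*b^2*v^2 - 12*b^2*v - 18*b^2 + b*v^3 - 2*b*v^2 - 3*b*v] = 2*b*(6*b + 3*v - 2)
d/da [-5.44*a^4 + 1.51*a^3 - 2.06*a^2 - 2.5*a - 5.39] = -21.76*a^3 + 4.53*a^2 - 4.12*a - 2.5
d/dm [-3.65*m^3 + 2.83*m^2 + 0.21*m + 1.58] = -10.95*m^2 + 5.66*m + 0.21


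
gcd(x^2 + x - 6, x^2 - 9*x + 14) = x - 2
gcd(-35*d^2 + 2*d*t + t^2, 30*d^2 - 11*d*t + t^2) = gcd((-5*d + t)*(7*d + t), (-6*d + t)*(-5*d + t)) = -5*d + t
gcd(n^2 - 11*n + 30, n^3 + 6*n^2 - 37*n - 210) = n - 6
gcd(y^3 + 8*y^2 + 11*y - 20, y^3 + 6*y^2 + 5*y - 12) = y^2 + 3*y - 4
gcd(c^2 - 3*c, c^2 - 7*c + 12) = c - 3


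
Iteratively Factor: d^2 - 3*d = (d)*(d - 3)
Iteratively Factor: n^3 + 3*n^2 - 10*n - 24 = (n + 2)*(n^2 + n - 12) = (n + 2)*(n + 4)*(n - 3)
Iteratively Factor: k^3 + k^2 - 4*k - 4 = (k + 1)*(k^2 - 4) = (k + 1)*(k + 2)*(k - 2)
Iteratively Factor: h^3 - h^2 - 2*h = (h)*(h^2 - h - 2) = h*(h - 2)*(h + 1)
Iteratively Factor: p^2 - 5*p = (p)*(p - 5)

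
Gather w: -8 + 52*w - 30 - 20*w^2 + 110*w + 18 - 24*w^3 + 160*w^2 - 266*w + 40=-24*w^3 + 140*w^2 - 104*w + 20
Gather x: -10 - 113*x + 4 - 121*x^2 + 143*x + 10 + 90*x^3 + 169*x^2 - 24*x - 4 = 90*x^3 + 48*x^2 + 6*x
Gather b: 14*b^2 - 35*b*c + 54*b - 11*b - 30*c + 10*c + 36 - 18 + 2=14*b^2 + b*(43 - 35*c) - 20*c + 20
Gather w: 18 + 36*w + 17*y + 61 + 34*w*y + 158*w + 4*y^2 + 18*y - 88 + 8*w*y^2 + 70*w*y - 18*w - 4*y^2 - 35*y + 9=w*(8*y^2 + 104*y + 176)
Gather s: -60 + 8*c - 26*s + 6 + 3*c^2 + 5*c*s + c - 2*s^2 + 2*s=3*c^2 + 9*c - 2*s^2 + s*(5*c - 24) - 54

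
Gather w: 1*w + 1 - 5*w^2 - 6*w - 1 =-5*w^2 - 5*w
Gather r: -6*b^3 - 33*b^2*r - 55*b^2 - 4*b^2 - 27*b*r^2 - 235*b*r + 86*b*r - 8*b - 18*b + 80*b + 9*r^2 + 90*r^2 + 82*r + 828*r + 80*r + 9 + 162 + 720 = -6*b^3 - 59*b^2 + 54*b + r^2*(99 - 27*b) + r*(-33*b^2 - 149*b + 990) + 891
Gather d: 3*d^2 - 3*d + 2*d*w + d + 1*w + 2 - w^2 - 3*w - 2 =3*d^2 + d*(2*w - 2) - w^2 - 2*w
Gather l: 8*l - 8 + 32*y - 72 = 8*l + 32*y - 80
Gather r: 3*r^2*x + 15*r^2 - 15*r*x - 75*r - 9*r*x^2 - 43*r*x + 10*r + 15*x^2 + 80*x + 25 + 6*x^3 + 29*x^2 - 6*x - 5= r^2*(3*x + 15) + r*(-9*x^2 - 58*x - 65) + 6*x^3 + 44*x^2 + 74*x + 20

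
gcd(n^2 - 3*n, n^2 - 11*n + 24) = n - 3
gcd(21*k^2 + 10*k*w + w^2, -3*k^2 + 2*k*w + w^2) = 3*k + w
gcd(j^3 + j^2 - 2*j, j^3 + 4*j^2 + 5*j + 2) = j + 2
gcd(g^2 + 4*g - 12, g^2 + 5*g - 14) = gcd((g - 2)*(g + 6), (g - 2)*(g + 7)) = g - 2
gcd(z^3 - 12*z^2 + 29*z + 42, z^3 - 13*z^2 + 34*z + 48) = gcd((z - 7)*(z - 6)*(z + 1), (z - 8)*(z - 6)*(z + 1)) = z^2 - 5*z - 6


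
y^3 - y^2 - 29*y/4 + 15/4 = (y - 3)*(y - 1/2)*(y + 5/2)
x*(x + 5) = x^2 + 5*x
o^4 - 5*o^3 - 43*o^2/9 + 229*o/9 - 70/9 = (o - 5)*(o - 2)*(o - 1/3)*(o + 7/3)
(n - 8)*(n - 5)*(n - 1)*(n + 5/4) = n^4 - 51*n^3/4 + 71*n^2/2 + 105*n/4 - 50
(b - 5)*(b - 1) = b^2 - 6*b + 5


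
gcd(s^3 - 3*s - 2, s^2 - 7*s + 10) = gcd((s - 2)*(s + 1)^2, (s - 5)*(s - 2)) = s - 2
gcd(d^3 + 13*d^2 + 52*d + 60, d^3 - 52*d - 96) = d^2 + 8*d + 12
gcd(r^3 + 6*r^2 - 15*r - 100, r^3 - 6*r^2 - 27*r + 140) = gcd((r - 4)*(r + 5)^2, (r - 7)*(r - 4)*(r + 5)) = r^2 + r - 20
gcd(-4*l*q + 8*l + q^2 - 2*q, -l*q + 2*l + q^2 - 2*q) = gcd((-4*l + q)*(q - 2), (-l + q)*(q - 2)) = q - 2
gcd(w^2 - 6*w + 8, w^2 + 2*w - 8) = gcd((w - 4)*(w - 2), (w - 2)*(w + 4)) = w - 2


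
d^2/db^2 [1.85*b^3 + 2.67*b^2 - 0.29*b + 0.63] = 11.1*b + 5.34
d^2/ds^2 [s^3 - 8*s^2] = 6*s - 16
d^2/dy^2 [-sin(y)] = sin(y)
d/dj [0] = 0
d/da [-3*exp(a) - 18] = -3*exp(a)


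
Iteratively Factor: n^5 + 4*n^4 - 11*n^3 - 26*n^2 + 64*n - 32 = (n - 2)*(n^4 + 6*n^3 + n^2 - 24*n + 16) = (n - 2)*(n + 4)*(n^3 + 2*n^2 - 7*n + 4) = (n - 2)*(n + 4)^2*(n^2 - 2*n + 1) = (n - 2)*(n - 1)*(n + 4)^2*(n - 1)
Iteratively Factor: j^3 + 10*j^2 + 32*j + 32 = (j + 2)*(j^2 + 8*j + 16) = (j + 2)*(j + 4)*(j + 4)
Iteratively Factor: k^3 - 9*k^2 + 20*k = (k - 5)*(k^2 - 4*k) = (k - 5)*(k - 4)*(k)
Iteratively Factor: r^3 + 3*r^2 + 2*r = (r + 1)*(r^2 + 2*r) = r*(r + 1)*(r + 2)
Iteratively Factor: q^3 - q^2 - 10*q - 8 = (q - 4)*(q^2 + 3*q + 2) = (q - 4)*(q + 2)*(q + 1)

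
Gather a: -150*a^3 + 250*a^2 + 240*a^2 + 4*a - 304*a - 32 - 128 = -150*a^3 + 490*a^2 - 300*a - 160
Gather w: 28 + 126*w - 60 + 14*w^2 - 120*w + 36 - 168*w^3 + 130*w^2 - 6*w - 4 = -168*w^3 + 144*w^2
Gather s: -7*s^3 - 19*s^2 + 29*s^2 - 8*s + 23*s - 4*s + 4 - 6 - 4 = -7*s^3 + 10*s^2 + 11*s - 6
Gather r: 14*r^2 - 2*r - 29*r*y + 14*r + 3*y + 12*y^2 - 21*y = 14*r^2 + r*(12 - 29*y) + 12*y^2 - 18*y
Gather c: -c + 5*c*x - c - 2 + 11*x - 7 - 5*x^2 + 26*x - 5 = c*(5*x - 2) - 5*x^2 + 37*x - 14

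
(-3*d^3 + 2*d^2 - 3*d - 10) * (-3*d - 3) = 9*d^4 + 3*d^3 + 3*d^2 + 39*d + 30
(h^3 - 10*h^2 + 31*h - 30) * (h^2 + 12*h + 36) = h^5 + 2*h^4 - 53*h^3 - 18*h^2 + 756*h - 1080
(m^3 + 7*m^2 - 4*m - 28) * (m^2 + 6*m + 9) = m^5 + 13*m^4 + 47*m^3 + 11*m^2 - 204*m - 252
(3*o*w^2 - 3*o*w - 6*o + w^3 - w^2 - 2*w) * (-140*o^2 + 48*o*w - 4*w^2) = -420*o^3*w^2 + 420*o^3*w + 840*o^3 + 4*o^2*w^3 - 4*o^2*w^2 - 8*o^2*w + 36*o*w^4 - 36*o*w^3 - 72*o*w^2 - 4*w^5 + 4*w^4 + 8*w^3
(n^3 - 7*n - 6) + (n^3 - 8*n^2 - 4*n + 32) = 2*n^3 - 8*n^2 - 11*n + 26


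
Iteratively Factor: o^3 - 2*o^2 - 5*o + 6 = (o + 2)*(o^2 - 4*o + 3) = (o - 1)*(o + 2)*(o - 3)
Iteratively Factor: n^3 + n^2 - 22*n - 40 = (n + 2)*(n^2 - n - 20) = (n - 5)*(n + 2)*(n + 4)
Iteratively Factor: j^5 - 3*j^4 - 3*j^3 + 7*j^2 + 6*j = (j + 1)*(j^4 - 4*j^3 + j^2 + 6*j) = j*(j + 1)*(j^3 - 4*j^2 + j + 6) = j*(j + 1)^2*(j^2 - 5*j + 6) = j*(j - 2)*(j + 1)^2*(j - 3)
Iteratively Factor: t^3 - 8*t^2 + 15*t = (t - 5)*(t^2 - 3*t) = t*(t - 5)*(t - 3)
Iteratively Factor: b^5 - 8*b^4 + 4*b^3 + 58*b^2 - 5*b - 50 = (b + 2)*(b^4 - 10*b^3 + 24*b^2 + 10*b - 25) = (b - 5)*(b + 2)*(b^3 - 5*b^2 - b + 5) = (b - 5)*(b - 1)*(b + 2)*(b^2 - 4*b - 5) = (b - 5)*(b - 1)*(b + 1)*(b + 2)*(b - 5)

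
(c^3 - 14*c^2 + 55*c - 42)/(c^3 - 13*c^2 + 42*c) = (c - 1)/c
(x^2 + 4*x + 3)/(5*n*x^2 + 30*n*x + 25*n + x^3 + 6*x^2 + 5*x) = (x + 3)/(5*n*x + 25*n + x^2 + 5*x)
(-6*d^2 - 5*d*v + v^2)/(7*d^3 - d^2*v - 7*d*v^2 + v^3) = (-6*d + v)/(7*d^2 - 8*d*v + v^2)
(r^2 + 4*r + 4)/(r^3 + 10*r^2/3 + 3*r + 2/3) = 3*(r + 2)/(3*r^2 + 4*r + 1)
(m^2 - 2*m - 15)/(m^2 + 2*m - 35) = (m + 3)/(m + 7)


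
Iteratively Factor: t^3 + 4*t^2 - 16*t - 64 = (t + 4)*(t^2 - 16) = (t + 4)^2*(t - 4)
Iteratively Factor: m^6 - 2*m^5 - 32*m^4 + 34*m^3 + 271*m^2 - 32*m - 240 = (m - 4)*(m^5 + 2*m^4 - 24*m^3 - 62*m^2 + 23*m + 60) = (m - 5)*(m - 4)*(m^4 + 7*m^3 + 11*m^2 - 7*m - 12) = (m - 5)*(m - 4)*(m + 3)*(m^3 + 4*m^2 - m - 4) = (m - 5)*(m - 4)*(m + 3)*(m + 4)*(m^2 - 1) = (m - 5)*(m - 4)*(m - 1)*(m + 3)*(m + 4)*(m + 1)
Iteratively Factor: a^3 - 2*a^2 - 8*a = (a)*(a^2 - 2*a - 8) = a*(a + 2)*(a - 4)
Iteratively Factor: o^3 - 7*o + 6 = (o - 1)*(o^2 + o - 6) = (o - 2)*(o - 1)*(o + 3)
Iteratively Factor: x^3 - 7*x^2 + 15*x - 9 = (x - 3)*(x^2 - 4*x + 3) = (x - 3)^2*(x - 1)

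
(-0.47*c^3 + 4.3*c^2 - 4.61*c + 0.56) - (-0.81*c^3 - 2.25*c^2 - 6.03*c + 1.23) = 0.34*c^3 + 6.55*c^2 + 1.42*c - 0.67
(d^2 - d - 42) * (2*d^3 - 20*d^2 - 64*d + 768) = 2*d^5 - 22*d^4 - 128*d^3 + 1672*d^2 + 1920*d - 32256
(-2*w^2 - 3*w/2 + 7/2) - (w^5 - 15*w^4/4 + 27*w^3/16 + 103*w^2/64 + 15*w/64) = -w^5 + 15*w^4/4 - 27*w^3/16 - 231*w^2/64 - 111*w/64 + 7/2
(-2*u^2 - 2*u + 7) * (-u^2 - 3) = 2*u^4 + 2*u^3 - u^2 + 6*u - 21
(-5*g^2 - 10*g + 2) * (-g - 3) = 5*g^3 + 25*g^2 + 28*g - 6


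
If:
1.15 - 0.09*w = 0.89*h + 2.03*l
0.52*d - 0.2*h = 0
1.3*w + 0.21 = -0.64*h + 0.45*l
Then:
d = 0.0206371260086622 - 0.606328718642656*w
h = 0.0536565276225216 - 1.57645466847091*w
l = 0.646820027063599*w + 0.542978172618697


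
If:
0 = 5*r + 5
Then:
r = -1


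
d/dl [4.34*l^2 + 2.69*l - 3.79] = 8.68*l + 2.69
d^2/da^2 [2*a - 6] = 0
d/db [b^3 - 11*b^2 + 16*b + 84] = 3*b^2 - 22*b + 16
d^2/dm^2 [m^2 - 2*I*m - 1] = 2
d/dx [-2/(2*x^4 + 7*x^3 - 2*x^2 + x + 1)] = 2*(8*x^3 + 21*x^2 - 4*x + 1)/(2*x^4 + 7*x^3 - 2*x^2 + x + 1)^2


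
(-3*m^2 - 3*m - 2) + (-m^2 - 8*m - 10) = -4*m^2 - 11*m - 12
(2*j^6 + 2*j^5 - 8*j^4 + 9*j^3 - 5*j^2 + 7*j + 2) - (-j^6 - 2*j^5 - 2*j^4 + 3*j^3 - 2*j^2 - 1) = 3*j^6 + 4*j^5 - 6*j^4 + 6*j^3 - 3*j^2 + 7*j + 3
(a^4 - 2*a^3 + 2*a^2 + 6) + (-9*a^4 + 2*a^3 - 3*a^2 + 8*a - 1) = -8*a^4 - a^2 + 8*a + 5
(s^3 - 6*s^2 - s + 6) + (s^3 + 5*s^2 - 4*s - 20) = 2*s^3 - s^2 - 5*s - 14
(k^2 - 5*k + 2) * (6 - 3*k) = -3*k^3 + 21*k^2 - 36*k + 12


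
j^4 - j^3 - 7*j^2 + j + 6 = (j - 3)*(j - 1)*(j + 1)*(j + 2)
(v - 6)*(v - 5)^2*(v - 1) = v^4 - 17*v^3 + 101*v^2 - 235*v + 150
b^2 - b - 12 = (b - 4)*(b + 3)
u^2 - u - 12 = (u - 4)*(u + 3)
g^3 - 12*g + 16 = (g - 2)^2*(g + 4)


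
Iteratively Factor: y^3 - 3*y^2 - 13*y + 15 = (y - 1)*(y^2 - 2*y - 15) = (y - 1)*(y + 3)*(y - 5)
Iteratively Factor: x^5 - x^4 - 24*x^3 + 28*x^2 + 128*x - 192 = (x - 4)*(x^4 + 3*x^3 - 12*x^2 - 20*x + 48) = (x - 4)*(x + 4)*(x^3 - x^2 - 8*x + 12) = (x - 4)*(x - 2)*(x + 4)*(x^2 + x - 6) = (x - 4)*(x - 2)^2*(x + 4)*(x + 3)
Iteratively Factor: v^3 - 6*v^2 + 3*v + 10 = (v - 2)*(v^2 - 4*v - 5) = (v - 2)*(v + 1)*(v - 5)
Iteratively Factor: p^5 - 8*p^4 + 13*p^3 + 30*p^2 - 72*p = (p - 3)*(p^4 - 5*p^3 - 2*p^2 + 24*p) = (p - 3)*(p + 2)*(p^3 - 7*p^2 + 12*p) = p*(p - 3)*(p + 2)*(p^2 - 7*p + 12) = p*(p - 4)*(p - 3)*(p + 2)*(p - 3)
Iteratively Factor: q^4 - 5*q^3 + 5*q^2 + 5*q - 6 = (q + 1)*(q^3 - 6*q^2 + 11*q - 6) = (q - 3)*(q + 1)*(q^2 - 3*q + 2) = (q - 3)*(q - 2)*(q + 1)*(q - 1)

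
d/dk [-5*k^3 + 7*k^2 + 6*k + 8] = -15*k^2 + 14*k + 6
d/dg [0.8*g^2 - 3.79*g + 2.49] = 1.6*g - 3.79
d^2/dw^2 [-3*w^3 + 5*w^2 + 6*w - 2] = 10 - 18*w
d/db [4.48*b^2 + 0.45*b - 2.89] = 8.96*b + 0.45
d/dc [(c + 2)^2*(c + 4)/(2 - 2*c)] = (-c^3 - 5*c^2/2 + 8*c + 18)/(c^2 - 2*c + 1)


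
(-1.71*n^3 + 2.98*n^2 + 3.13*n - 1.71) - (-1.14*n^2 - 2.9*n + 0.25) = -1.71*n^3 + 4.12*n^2 + 6.03*n - 1.96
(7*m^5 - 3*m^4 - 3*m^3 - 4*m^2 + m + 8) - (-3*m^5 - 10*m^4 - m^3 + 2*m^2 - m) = 10*m^5 + 7*m^4 - 2*m^3 - 6*m^2 + 2*m + 8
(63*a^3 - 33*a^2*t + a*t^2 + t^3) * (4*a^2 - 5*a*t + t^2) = 252*a^5 - 447*a^4*t + 232*a^3*t^2 - 34*a^2*t^3 - 4*a*t^4 + t^5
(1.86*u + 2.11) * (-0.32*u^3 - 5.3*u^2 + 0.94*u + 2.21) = -0.5952*u^4 - 10.5332*u^3 - 9.4346*u^2 + 6.094*u + 4.6631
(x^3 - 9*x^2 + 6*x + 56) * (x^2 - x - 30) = x^5 - 10*x^4 - 15*x^3 + 320*x^2 - 236*x - 1680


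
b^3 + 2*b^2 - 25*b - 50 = (b - 5)*(b + 2)*(b + 5)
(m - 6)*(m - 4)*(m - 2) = m^3 - 12*m^2 + 44*m - 48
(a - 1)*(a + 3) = a^2 + 2*a - 3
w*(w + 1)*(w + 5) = w^3 + 6*w^2 + 5*w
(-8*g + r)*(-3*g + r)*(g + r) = 24*g^3 + 13*g^2*r - 10*g*r^2 + r^3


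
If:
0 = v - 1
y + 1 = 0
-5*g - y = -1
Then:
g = 2/5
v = 1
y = -1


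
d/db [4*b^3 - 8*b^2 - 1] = 4*b*(3*b - 4)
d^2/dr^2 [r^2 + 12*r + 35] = 2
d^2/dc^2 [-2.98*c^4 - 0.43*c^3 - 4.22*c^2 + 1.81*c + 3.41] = -35.76*c^2 - 2.58*c - 8.44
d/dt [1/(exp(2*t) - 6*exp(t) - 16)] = 2*(3 - exp(t))*exp(t)/(-exp(2*t) + 6*exp(t) + 16)^2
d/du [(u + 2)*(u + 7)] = 2*u + 9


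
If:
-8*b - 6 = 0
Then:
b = -3/4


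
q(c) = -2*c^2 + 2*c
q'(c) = 2 - 4*c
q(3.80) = -21.28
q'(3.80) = -13.20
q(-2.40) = -16.32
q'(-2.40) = 11.60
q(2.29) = -5.91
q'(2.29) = -7.16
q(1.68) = -2.28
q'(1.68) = -4.72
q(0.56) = 0.49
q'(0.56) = -0.24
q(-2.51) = -17.62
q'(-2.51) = 12.04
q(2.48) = -7.34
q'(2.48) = -7.92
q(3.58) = -18.47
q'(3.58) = -12.32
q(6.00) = -60.00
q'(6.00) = -22.00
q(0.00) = 0.00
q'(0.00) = 2.00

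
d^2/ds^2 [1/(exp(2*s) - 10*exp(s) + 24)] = 2*((5 - 2*exp(s))*(exp(2*s) - 10*exp(s) + 24) + 4*(exp(s) - 5)^2*exp(s))*exp(s)/(exp(2*s) - 10*exp(s) + 24)^3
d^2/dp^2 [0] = 0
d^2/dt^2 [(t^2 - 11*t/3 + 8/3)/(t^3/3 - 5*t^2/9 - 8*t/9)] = 6*(t^3 - 3*t^2 - 3*t - 1)/(t^3*(t^3 + 3*t^2 + 3*t + 1))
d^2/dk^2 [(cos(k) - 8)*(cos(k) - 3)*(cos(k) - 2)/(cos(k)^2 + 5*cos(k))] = (747*(1 - cos(k)^2)^2/cos(k)^3 - cos(k)^4 - 15*cos(k)^3 - 211*cos(k)^2 - 1440*tan(k)^2 - 448 + 2406/cos(k) - 3147/cos(k)^3)/(cos(k) + 5)^3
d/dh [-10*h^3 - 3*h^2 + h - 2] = -30*h^2 - 6*h + 1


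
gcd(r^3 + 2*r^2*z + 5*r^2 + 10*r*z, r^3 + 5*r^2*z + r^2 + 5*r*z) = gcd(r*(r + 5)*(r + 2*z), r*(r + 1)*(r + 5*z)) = r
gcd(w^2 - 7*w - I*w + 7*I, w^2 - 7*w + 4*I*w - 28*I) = w - 7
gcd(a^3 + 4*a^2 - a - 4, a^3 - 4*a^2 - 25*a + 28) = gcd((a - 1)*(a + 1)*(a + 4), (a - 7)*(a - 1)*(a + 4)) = a^2 + 3*a - 4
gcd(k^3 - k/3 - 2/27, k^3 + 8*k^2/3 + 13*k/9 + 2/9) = k^2 + 2*k/3 + 1/9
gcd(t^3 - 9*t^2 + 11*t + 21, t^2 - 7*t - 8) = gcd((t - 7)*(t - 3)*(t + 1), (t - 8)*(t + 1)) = t + 1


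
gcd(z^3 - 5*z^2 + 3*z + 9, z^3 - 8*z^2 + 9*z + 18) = z^2 - 2*z - 3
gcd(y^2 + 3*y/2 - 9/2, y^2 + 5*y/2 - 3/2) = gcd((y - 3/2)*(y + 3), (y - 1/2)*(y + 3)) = y + 3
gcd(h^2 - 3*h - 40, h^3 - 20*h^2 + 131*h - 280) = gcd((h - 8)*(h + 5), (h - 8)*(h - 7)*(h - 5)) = h - 8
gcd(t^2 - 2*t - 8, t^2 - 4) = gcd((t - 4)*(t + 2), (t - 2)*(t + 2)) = t + 2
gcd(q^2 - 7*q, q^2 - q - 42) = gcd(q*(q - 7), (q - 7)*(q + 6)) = q - 7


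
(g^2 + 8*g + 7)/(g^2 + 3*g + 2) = (g + 7)/(g + 2)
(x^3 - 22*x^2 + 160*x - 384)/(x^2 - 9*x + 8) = (x^2 - 14*x + 48)/(x - 1)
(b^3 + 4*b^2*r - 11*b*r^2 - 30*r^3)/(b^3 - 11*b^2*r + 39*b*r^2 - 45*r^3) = (b^2 + 7*b*r + 10*r^2)/(b^2 - 8*b*r + 15*r^2)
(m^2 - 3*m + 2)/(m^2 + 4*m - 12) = (m - 1)/(m + 6)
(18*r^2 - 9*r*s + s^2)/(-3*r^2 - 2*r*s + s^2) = (-6*r + s)/(r + s)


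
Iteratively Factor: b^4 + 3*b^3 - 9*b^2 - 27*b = (b - 3)*(b^3 + 6*b^2 + 9*b) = (b - 3)*(b + 3)*(b^2 + 3*b) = b*(b - 3)*(b + 3)*(b + 3)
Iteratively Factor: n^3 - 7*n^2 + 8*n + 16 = (n + 1)*(n^2 - 8*n + 16) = (n - 4)*(n + 1)*(n - 4)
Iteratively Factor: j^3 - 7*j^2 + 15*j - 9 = (j - 1)*(j^2 - 6*j + 9) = (j - 3)*(j - 1)*(j - 3)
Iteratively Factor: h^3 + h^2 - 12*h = (h - 3)*(h^2 + 4*h) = h*(h - 3)*(h + 4)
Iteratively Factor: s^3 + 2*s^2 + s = (s + 1)*(s^2 + s) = (s + 1)^2*(s)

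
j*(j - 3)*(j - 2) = j^3 - 5*j^2 + 6*j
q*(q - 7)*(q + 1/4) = q^3 - 27*q^2/4 - 7*q/4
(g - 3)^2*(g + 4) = g^3 - 2*g^2 - 15*g + 36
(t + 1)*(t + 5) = t^2 + 6*t + 5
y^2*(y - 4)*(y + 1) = y^4 - 3*y^3 - 4*y^2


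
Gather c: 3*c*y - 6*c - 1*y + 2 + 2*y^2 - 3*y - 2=c*(3*y - 6) + 2*y^2 - 4*y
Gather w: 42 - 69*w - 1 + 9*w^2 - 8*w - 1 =9*w^2 - 77*w + 40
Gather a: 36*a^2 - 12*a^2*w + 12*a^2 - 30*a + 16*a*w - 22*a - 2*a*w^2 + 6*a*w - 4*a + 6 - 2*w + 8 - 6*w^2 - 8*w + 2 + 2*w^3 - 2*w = a^2*(48 - 12*w) + a*(-2*w^2 + 22*w - 56) + 2*w^3 - 6*w^2 - 12*w + 16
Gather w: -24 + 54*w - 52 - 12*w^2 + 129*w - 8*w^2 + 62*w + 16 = -20*w^2 + 245*w - 60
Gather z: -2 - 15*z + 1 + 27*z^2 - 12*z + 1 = 27*z^2 - 27*z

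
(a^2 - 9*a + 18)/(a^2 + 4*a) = (a^2 - 9*a + 18)/(a*(a + 4))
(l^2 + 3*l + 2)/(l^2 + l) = (l + 2)/l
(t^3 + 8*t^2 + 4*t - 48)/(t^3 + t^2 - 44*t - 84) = (t^2 + 2*t - 8)/(t^2 - 5*t - 14)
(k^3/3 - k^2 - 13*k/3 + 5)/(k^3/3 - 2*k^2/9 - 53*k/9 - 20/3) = 3*(k - 1)/(3*k + 4)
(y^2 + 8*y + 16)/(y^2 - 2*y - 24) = (y + 4)/(y - 6)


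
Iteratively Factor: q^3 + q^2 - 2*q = (q + 2)*(q^2 - q) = q*(q + 2)*(q - 1)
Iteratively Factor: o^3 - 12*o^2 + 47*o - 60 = (o - 4)*(o^2 - 8*o + 15) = (o - 5)*(o - 4)*(o - 3)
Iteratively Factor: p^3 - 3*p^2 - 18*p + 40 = (p + 4)*(p^2 - 7*p + 10) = (p - 5)*(p + 4)*(p - 2)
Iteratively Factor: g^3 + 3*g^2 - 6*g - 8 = (g + 1)*(g^2 + 2*g - 8) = (g + 1)*(g + 4)*(g - 2)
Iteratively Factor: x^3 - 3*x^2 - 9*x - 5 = (x + 1)*(x^2 - 4*x - 5) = (x + 1)^2*(x - 5)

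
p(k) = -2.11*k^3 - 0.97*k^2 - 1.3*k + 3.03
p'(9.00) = -531.49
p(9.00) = -1625.43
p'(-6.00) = -217.54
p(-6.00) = 431.67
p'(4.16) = -118.91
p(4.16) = -171.07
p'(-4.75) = -134.91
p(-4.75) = 213.45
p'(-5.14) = -158.56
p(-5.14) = 270.62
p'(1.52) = -18.87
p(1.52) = -8.60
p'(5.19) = -181.87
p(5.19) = -324.82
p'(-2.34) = -31.42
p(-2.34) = 27.80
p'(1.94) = -28.89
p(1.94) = -18.55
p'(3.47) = -84.25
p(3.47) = -101.32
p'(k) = -6.33*k^2 - 1.94*k - 1.3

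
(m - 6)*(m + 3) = m^2 - 3*m - 18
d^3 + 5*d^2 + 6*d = d*(d + 2)*(d + 3)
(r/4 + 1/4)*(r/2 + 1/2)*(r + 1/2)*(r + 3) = r^4/8 + 11*r^3/16 + 19*r^2/16 + 13*r/16 + 3/16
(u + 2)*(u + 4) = u^2 + 6*u + 8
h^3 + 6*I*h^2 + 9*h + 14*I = (h - 2*I)*(h + I)*(h + 7*I)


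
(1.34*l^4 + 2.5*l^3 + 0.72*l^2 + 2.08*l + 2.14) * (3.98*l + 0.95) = 5.3332*l^5 + 11.223*l^4 + 5.2406*l^3 + 8.9624*l^2 + 10.4932*l + 2.033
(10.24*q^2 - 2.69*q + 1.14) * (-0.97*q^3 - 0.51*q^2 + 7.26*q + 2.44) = -9.9328*q^5 - 2.6131*q^4 + 74.6085*q^3 + 4.8748*q^2 + 1.7128*q + 2.7816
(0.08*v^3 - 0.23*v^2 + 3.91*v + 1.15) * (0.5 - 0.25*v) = -0.02*v^4 + 0.0975*v^3 - 1.0925*v^2 + 1.6675*v + 0.575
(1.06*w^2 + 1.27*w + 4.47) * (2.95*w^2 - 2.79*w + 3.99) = 3.127*w^4 + 0.7891*w^3 + 13.8726*w^2 - 7.404*w + 17.8353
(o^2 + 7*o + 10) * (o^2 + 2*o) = o^4 + 9*o^3 + 24*o^2 + 20*o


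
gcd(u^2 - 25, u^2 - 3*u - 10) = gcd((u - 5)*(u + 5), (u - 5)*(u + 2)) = u - 5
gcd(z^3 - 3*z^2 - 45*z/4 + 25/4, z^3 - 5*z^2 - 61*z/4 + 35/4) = z^2 + 2*z - 5/4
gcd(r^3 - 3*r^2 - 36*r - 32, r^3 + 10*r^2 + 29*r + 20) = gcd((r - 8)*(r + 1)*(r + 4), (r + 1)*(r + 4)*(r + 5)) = r^2 + 5*r + 4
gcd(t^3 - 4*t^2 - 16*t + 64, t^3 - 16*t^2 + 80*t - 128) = t^2 - 8*t + 16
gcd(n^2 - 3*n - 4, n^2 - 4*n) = n - 4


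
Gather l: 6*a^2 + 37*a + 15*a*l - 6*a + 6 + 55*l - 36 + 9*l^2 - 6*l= 6*a^2 + 31*a + 9*l^2 + l*(15*a + 49) - 30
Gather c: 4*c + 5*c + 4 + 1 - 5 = 9*c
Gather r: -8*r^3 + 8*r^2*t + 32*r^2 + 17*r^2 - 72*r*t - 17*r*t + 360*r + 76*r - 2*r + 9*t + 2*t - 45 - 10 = -8*r^3 + r^2*(8*t + 49) + r*(434 - 89*t) + 11*t - 55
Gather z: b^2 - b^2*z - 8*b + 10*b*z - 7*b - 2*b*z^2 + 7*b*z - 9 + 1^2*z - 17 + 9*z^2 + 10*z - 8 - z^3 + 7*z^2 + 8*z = b^2 - 15*b - z^3 + z^2*(16 - 2*b) + z*(-b^2 + 17*b + 19) - 34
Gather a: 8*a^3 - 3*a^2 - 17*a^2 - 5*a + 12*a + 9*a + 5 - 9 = 8*a^3 - 20*a^2 + 16*a - 4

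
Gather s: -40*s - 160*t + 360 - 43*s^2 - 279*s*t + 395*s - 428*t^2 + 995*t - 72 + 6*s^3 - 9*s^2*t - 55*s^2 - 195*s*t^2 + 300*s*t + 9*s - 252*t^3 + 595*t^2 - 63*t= 6*s^3 + s^2*(-9*t - 98) + s*(-195*t^2 + 21*t + 364) - 252*t^3 + 167*t^2 + 772*t + 288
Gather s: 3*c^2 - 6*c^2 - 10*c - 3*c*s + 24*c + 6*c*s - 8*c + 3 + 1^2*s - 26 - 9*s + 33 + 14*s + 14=-3*c^2 + 6*c + s*(3*c + 6) + 24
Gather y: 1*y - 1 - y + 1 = 0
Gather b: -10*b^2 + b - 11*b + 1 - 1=-10*b^2 - 10*b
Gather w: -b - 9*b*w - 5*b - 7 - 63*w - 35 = -6*b + w*(-9*b - 63) - 42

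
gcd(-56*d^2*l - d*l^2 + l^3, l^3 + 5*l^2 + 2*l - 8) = 1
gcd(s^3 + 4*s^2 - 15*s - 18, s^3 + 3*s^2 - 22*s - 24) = s^2 + 7*s + 6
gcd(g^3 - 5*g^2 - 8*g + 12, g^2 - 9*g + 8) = g - 1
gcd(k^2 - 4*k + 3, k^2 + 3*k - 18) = k - 3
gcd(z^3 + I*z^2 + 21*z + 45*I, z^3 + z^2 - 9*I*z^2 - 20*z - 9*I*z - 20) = z - 5*I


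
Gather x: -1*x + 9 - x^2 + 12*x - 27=-x^2 + 11*x - 18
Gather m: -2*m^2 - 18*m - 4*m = -2*m^2 - 22*m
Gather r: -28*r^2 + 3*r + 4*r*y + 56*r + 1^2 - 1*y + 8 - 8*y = -28*r^2 + r*(4*y + 59) - 9*y + 9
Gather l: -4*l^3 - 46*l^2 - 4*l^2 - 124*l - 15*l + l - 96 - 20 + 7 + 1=-4*l^3 - 50*l^2 - 138*l - 108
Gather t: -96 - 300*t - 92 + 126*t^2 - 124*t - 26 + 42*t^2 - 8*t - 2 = 168*t^2 - 432*t - 216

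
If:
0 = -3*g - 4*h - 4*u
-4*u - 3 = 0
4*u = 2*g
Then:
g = -3/2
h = 15/8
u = -3/4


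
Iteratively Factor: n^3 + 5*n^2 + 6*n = (n + 2)*(n^2 + 3*n) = n*(n + 2)*(n + 3)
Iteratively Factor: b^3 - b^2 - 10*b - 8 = (b + 1)*(b^2 - 2*b - 8) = (b - 4)*(b + 1)*(b + 2)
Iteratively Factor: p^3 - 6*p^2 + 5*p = (p - 5)*(p^2 - p) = p*(p - 5)*(p - 1)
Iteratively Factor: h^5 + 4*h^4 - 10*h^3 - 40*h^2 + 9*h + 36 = (h - 3)*(h^4 + 7*h^3 + 11*h^2 - 7*h - 12) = (h - 3)*(h + 3)*(h^3 + 4*h^2 - h - 4) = (h - 3)*(h - 1)*(h + 3)*(h^2 + 5*h + 4) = (h - 3)*(h - 1)*(h + 3)*(h + 4)*(h + 1)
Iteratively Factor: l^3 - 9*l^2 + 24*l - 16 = (l - 4)*(l^2 - 5*l + 4) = (l - 4)^2*(l - 1)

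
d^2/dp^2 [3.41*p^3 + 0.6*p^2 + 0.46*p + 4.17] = 20.46*p + 1.2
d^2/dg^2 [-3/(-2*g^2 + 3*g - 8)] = 6*(-4*g^2 + 6*g + (4*g - 3)^2 - 16)/(2*g^2 - 3*g + 8)^3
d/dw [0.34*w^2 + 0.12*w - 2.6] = 0.68*w + 0.12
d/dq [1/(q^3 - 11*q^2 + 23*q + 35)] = (-3*q^2 + 22*q - 23)/(q^3 - 11*q^2 + 23*q + 35)^2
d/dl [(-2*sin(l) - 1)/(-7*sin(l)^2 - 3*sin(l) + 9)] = 7*(-2*sin(l) + cos(2*l) - 4)*cos(l)/(7*sin(l)^2 + 3*sin(l) - 9)^2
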